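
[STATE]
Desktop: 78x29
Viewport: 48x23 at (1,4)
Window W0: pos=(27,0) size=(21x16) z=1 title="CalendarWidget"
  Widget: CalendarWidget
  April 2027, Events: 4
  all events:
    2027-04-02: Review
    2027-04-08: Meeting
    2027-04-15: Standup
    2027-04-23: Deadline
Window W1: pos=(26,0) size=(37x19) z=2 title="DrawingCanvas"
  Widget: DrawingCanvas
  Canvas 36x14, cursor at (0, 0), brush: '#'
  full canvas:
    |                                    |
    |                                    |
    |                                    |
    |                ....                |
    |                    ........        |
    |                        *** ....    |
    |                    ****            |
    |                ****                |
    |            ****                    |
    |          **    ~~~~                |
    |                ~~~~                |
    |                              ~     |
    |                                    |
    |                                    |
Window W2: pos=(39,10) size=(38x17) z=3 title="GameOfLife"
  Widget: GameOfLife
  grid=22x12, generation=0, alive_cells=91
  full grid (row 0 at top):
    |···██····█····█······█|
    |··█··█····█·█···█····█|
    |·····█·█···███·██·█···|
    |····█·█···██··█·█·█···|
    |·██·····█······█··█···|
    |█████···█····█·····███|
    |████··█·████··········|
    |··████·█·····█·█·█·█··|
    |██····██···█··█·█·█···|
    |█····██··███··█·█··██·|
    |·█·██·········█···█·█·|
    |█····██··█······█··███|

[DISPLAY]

                         ┃                      
                         ┃                      
                         ┃                ....  
                         ┃                    ..
                         ┃                      
                         ┃                    **
                         ┃            ┏━━━━━━━━━
                         ┃            ┃ GameOfLi
                         ┃          **┠─────────
                         ┃            ┃Gen: 0   
                         ┃            ┃···██····
                         ┃            ┃··█··█···
                         ┃            ┃·····█·█·
                         ┃            ┃····█·█··
                         ┗━━━━━━━━━━━━┃·██·····█
                                      ┃█████···█
                                      ┃████··█·█
                                      ┃··████·█·
                                      ┃██····██·
                                      ┃█····██··
                                      ┃·█·██····
                                      ┃█····██··
                                      ┗━━━━━━━━━


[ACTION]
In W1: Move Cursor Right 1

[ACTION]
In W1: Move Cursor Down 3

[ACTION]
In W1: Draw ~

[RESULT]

                         ┃                      
                         ┃                      
                         ┃ ~              ....  
                         ┃                    ..
                         ┃                      
                         ┃                    **
                         ┃            ┏━━━━━━━━━
                         ┃            ┃ GameOfLi
                         ┃          **┠─────────
                         ┃            ┃Gen: 0   
                         ┃            ┃···██····
                         ┃            ┃··█··█···
                         ┃            ┃·····█·█·
                         ┃            ┃····█·█··
                         ┗━━━━━━━━━━━━┃·██·····█
                                      ┃█████···█
                                      ┃████··█·█
                                      ┃··████·█·
                                      ┃██····██·
                                      ┃█····██··
                                      ┃·█·██····
                                      ┃█····██··
                                      ┗━━━━━━━━━


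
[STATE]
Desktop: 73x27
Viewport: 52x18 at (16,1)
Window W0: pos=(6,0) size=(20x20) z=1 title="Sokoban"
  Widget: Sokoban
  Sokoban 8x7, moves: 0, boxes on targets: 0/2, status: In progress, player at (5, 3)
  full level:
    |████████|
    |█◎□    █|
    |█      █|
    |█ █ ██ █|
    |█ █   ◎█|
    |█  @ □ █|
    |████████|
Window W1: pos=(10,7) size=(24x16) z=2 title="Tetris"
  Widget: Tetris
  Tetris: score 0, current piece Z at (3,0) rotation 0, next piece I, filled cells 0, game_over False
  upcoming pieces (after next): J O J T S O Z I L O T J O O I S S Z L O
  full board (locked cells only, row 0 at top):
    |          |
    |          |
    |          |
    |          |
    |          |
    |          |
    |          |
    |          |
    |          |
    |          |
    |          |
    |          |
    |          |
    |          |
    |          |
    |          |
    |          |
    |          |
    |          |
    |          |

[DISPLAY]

         ┃                                          
─────────┨                                          
         ┃                                          
         ┃                                          
         ┃                                          
         ┃                                          
━━━━━━━━━━━━━━━━━┓                                  
is               ┃                                  
─────────────────┨                                  
     │Next:      ┃                                  
     │████       ┃                                  
     │           ┃                                  
     │           ┃                                  
     │           ┃                                  
     │           ┃                                  
     │Score:     ┃                                  
     │0          ┃                                  
     │           ┃                                  


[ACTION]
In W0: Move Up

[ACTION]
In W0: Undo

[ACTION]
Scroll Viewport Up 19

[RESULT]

━━━━━━━━━┓                                          
         ┃                                          
─────────┨                                          
         ┃                                          
         ┃                                          
         ┃                                          
         ┃                                          
━━━━━━━━━━━━━━━━━┓                                  
is               ┃                                  
─────────────────┨                                  
     │Next:      ┃                                  
     │████       ┃                                  
     │           ┃                                  
     │           ┃                                  
     │           ┃                                  
     │           ┃                                  
     │Score:     ┃                                  
     │0          ┃                                  


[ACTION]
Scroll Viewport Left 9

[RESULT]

━━━━━━━━━━━━━━━━━━┓                                 
 Sokoban          ┃                                 
──────────────────┨                                 
████████          ┃                                 
█◎□    █          ┃                                 
█      █          ┃                                 
█ █ ██ █          ┃                                 
█ █┏━━━━━━━━━━━━━━━━━━━━━━┓                         
█  ┃ Tetris               ┃                         
███┠──────────────────────┨                         
Mov┃          │Next:      ┃                         
   ┃          │████       ┃                         
   ┃          │           ┃                         
   ┃          │           ┃                         
   ┃          │           ┃                         
   ┃          │           ┃                         
   ┃          │Score:     ┃                         
   ┃          │0          ┃                         


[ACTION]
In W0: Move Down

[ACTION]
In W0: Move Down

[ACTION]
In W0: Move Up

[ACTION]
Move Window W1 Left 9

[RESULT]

━━━━━━━━━━━━━━━━━━┓                                 
 Sokoban          ┃                                 
──────────────────┨                                 
████████          ┃                                 
█◎□    █          ┃                                 
█      █          ┃                                 
█ █ ██ █          ┃                                 
━━━━━━━━━━━━━━━━━┓┃                                 
is               ┃┃                                 
─────────────────┨┃                                 
     │Next:      ┃┃                                 
     │████       ┃┃                                 
     │           ┃┃                                 
     │           ┃┃                                 
     │           ┃┃                                 
     │           ┃┃                                 
     │Score:     ┃┃                                 
     │0          ┃┃                                 


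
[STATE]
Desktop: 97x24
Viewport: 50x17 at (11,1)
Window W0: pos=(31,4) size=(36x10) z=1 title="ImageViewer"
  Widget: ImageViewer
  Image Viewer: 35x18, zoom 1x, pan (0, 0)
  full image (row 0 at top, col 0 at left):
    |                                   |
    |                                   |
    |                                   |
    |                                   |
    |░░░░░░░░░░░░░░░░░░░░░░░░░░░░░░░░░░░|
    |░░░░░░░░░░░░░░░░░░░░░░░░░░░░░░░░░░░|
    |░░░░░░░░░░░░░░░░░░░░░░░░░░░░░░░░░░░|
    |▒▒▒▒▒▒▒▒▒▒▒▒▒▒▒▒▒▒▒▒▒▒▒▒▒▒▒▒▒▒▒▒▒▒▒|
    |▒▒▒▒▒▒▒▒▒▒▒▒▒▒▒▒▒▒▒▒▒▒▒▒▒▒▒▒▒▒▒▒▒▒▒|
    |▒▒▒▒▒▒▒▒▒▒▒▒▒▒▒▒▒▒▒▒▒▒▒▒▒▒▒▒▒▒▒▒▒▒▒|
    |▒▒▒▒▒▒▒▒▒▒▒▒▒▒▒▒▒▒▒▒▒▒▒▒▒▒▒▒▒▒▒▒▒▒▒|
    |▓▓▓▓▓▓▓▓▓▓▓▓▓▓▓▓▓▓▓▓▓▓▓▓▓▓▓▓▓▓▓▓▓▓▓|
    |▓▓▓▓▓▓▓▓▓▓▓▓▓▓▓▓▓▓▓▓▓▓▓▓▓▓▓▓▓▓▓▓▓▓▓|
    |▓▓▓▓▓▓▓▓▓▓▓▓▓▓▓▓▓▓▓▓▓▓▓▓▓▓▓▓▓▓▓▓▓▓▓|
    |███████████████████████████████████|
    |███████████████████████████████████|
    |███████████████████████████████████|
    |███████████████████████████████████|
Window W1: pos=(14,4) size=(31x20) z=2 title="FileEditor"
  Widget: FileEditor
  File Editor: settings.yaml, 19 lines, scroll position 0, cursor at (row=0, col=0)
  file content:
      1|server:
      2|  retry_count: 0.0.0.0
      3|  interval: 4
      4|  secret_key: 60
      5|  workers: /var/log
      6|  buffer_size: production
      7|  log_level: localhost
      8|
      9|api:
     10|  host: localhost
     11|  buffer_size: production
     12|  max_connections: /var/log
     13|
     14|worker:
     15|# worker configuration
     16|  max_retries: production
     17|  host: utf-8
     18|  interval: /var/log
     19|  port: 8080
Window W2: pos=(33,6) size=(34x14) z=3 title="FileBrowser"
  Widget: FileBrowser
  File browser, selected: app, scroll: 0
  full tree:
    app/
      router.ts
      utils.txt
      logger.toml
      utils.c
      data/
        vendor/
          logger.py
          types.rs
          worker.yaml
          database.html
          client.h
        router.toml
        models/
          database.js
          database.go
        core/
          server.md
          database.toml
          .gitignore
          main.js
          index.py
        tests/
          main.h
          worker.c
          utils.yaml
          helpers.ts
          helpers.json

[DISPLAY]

                                                  
                                                  
                                                  
   ┏━━━━━━━━━━━━━━━━━━━━━━━━━━━━━┓━━━━━━━━━━━━━━━━
   ┃ FileEditor                  ┃                
   ┠──────────────────┏━━━━━━━━━━━━━━━━━━━━━━━━━━━
   ┃█erver:           ┃ FileBrowser               
   ┃  retry_count: 0.0┠───────────────────────────
   ┃  interval: 4     ┃> [-] app/                 
   ┃  secret_key: 60  ┃    router.ts              
   ┃  workers: /var/lo┃    utils.txt              
   ┃  buffer_size: pro┃    logger.toml            
   ┃  log_level: local┃    utils.c                
   ┃                  ┃    [+] data/              
   ┃api:              ┃                           
   ┃  host: localhost ┃                           
   ┃  buffer_size: pro┃                           


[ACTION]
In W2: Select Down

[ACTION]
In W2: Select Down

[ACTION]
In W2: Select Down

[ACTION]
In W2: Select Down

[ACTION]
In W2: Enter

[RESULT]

                                                  
                                                  
                                                  
   ┏━━━━━━━━━━━━━━━━━━━━━━━━━━━━━┓━━━━━━━━━━━━━━━━
   ┃ FileEditor                  ┃                
   ┠──────────────────┏━━━━━━━━━━━━━━━━━━━━━━━━━━━
   ┃█erver:           ┃ FileBrowser               
   ┃  retry_count: 0.0┠───────────────────────────
   ┃  interval: 4     ┃  [-] app/                 
   ┃  secret_key: 60  ┃    router.ts              
   ┃  workers: /var/lo┃    utils.txt              
   ┃  buffer_size: pro┃    logger.toml            
   ┃  log_level: local┃  > utils.c                
   ┃                  ┃    [+] data/              
   ┃api:              ┃                           
   ┃  host: localhost ┃                           
   ┃  buffer_size: pro┃                           


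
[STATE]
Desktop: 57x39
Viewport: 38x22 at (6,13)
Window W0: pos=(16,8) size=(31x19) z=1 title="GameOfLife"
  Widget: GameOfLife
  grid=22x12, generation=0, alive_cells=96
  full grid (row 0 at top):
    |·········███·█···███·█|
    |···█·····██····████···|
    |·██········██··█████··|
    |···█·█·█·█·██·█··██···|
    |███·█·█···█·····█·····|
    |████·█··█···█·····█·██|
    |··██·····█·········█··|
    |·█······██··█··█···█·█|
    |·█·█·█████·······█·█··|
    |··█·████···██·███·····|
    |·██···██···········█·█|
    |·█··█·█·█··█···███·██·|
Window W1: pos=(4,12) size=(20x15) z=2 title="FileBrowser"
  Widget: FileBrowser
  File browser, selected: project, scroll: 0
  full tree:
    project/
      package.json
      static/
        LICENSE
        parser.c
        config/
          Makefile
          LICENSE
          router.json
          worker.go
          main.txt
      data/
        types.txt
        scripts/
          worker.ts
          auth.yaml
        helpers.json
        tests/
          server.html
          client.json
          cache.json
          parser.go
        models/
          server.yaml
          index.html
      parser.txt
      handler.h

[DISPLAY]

FileBrowser      ┃··██····████···     
─────────────────┨····██··█████··     
 [-] project/    ┃█·█·██·█··██···     
   package.json  ┃···█·····█·····     
   [+] static/   ┃·█···█·····█·██     
   [+] data/     ┃··█·········█··     
   parser.txt    ┃·██··█··█···█·█     
   handler.h     ┃███·······█·█··     
                 ┃█···██·███·····     
                 ┃█···········█·█     
                 ┃·█··█···███·██·     
                 ┃                    
                 ┃                    
━━━━━━━━━━━━━━━━━┛━━━━━━━━━━━━━━━━━━━━
                                      
                                      
                                      
                                      
                                      
                                      
                                      
                                      


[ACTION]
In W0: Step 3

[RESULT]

FileBrowser      ┃·████·███···██·     
─────────────────┨·████·███··█··█     
 [-] project/    ┃······█····█·█·     
   package.json  ┃·█████······█··     
   [+] static/   ┃█····█·········     
   [+] data/     ┃···············     
   parser.txt    ┃··········███··     
   handler.h     ┃··███···█·█·█··     
                 ┃··█·███·███·█··     
                 ┃···············     
                 ┃···············     
                 ┃                    
                 ┃                    
━━━━━━━━━━━━━━━━━┛━━━━━━━━━━━━━━━━━━━━
                                      
                                      
                                      
                                      
                                      
                                      
                                      
                                      


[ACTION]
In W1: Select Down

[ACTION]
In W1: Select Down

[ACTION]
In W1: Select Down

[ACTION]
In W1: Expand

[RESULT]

FileBrowser      ┃·████·███···██·     
─────────────────┨·████·███··█··█     
 [-] project/    ┃······█····█·█·     
   package.json  ┃·█████······█··     
   [+] static/   ┃█····█·········     
 > [-] data/     ┃···············     
     types.txt   ┃··········███··     
     [+] scripts/┃··███···█·█·█··     
     helpers.json┃··█·███·███·█··     
     [+] tests/  ┃···············     
     [+] models/ ┃···············     
   parser.txt    ┃                    
   handler.h     ┃                    
━━━━━━━━━━━━━━━━━┛━━━━━━━━━━━━━━━━━━━━
                                      
                                      
                                      
                                      
                                      
                                      
                                      
                                      


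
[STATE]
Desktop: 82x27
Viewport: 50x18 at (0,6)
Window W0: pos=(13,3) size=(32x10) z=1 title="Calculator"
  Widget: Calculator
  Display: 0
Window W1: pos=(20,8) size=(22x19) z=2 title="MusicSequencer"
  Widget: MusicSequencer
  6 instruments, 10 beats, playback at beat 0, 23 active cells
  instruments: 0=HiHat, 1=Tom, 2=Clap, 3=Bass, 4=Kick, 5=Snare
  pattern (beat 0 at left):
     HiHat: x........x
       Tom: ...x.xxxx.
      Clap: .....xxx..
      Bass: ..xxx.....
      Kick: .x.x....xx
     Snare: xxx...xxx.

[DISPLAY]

             ┃                             0┃     
             ┃┌───┬───┬───┬───┐             ┃     
             ┃│ 7 │ ┏━━━━━━━━━━━━━━━━━━━━┓  ┃     
             ┃├───┼─┃ MusicSequencer     ┃  ┃     
             ┃│ 4 │ ┠────────────────────┨  ┃     
             ┃└───┴─┃      ▼123456789    ┃  ┃     
             ┗━━━━━━┃ HiHat█········█    ┃━━┛     
                    ┃   Tom···█·████·    ┃        
                    ┃  Clap·····███··    ┃        
                    ┃  Bass··███·····    ┃        
                    ┃  Kick·█·█····██    ┃        
                    ┃ Snare███···███·    ┃        
                    ┃                    ┃        
                    ┃                    ┃        
                    ┃                    ┃        
                    ┃                    ┃        
                    ┃                    ┃        
                    ┃                    ┃        


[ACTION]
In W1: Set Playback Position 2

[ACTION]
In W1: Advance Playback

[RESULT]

             ┃                             0┃     
             ┃┌───┬───┬───┬───┐             ┃     
             ┃│ 7 │ ┏━━━━━━━━━━━━━━━━━━━━┓  ┃     
             ┃├───┼─┃ MusicSequencer     ┃  ┃     
             ┃│ 4 │ ┠────────────────────┨  ┃     
             ┃└───┴─┃      012▼456789    ┃  ┃     
             ┗━━━━━━┃ HiHat█········█    ┃━━┛     
                    ┃   Tom···█·████·    ┃        
                    ┃  Clap·····███··    ┃        
                    ┃  Bass··███·····    ┃        
                    ┃  Kick·█·█····██    ┃        
                    ┃ Snare███···███·    ┃        
                    ┃                    ┃        
                    ┃                    ┃        
                    ┃                    ┃        
                    ┃                    ┃        
                    ┃                    ┃        
                    ┃                    ┃        


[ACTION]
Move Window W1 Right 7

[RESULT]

             ┃                             0┃     
             ┃┌───┬───┬───┬───┐             ┃     
             ┃│ 7 │ 8 │ 9 │┏━━━━━━━━━━━━━━━━━━━━┓ 
             ┃├───┼───┼───┼┃ MusicSequencer     ┃ 
             ┃│ 4 │ 5 │ 6 │┠────────────────────┨ 
             ┃└───┴───┴───┴┃      012▼456789    ┃ 
             ┗━━━━━━━━━━━━━┃ HiHat█········█    ┃ 
                           ┃   Tom···█·████·    ┃ 
                           ┃  Clap·····███··    ┃ 
                           ┃  Bass··███·····    ┃ 
                           ┃  Kick·█·█····██    ┃ 
                           ┃ Snare███···███·    ┃ 
                           ┃                    ┃ 
                           ┃                    ┃ 
                           ┃                    ┃ 
                           ┃                    ┃ 
                           ┃                    ┃ 
                           ┃                    ┃ 


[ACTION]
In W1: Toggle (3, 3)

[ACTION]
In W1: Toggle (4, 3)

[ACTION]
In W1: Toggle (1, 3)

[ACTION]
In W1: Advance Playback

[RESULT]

             ┃                             0┃     
             ┃┌───┬───┬───┬───┐             ┃     
             ┃│ 7 │ 8 │ 9 │┏━━━━━━━━━━━━━━━━━━━━┓ 
             ┃├───┼───┼───┼┃ MusicSequencer     ┃ 
             ┃│ 4 │ 5 │ 6 │┠────────────────────┨ 
             ┃└───┴───┴───┴┃      0123▼56789    ┃ 
             ┗━━━━━━━━━━━━━┃ HiHat█········█    ┃ 
                           ┃   Tom·····████·    ┃ 
                           ┃  Clap·····███··    ┃ 
                           ┃  Bass··█·█·····    ┃ 
                           ┃  Kick·█······██    ┃ 
                           ┃ Snare███···███·    ┃ 
                           ┃                    ┃ 
                           ┃                    ┃ 
                           ┃                    ┃ 
                           ┃                    ┃ 
                           ┃                    ┃ 
                           ┃                    ┃ 


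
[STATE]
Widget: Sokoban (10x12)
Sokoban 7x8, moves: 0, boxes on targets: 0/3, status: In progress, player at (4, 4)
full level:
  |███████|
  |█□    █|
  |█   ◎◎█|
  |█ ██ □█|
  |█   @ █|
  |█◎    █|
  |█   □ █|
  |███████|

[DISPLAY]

███████   
█□    █   
█   ◎◎█   
█ ██ □█   
█   @ █   
█◎    █   
█   □ █   
███████   
Moves: 0  
          
          
          


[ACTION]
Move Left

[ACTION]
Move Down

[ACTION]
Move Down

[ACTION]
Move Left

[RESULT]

███████   
█□    █   
█   ◎◎█   
█ ██ □█   
█     █   
█◎    █   
█ @ □ █   
███████   
Moves: 4  
          
          
          


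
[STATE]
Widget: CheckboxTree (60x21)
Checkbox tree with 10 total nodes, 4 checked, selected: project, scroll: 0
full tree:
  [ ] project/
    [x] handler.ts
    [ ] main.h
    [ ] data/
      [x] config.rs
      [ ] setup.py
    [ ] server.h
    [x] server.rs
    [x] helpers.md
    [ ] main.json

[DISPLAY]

>[-] project/                                               
   [x] handler.ts                                           
   [ ] main.h                                               
   [-] data/                                                
     [x] config.rs                                          
     [ ] setup.py                                           
   [ ] server.h                                             
   [x] server.rs                                            
   [x] helpers.md                                           
   [ ] main.json                                            
                                                            
                                                            
                                                            
                                                            
                                                            
                                                            
                                                            
                                                            
                                                            
                                                            
                                                            


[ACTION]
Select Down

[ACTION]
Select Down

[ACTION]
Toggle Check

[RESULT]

 [-] project/                                               
   [x] handler.ts                                           
>  [x] main.h                                               
   [-] data/                                                
     [x] config.rs                                          
     [ ] setup.py                                           
   [ ] server.h                                             
   [x] server.rs                                            
   [x] helpers.md                                           
   [ ] main.json                                            
                                                            
                                                            
                                                            
                                                            
                                                            
                                                            
                                                            
                                                            
                                                            
                                                            
                                                            


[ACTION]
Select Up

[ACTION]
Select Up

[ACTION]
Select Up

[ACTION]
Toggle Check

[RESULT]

>[x] project/                                               
   [x] handler.ts                                           
   [x] main.h                                               
   [x] data/                                                
     [x] config.rs                                          
     [x] setup.py                                           
   [x] server.h                                             
   [x] server.rs                                            
   [x] helpers.md                                           
   [x] main.json                                            
                                                            
                                                            
                                                            
                                                            
                                                            
                                                            
                                                            
                                                            
                                                            
                                                            
                                                            


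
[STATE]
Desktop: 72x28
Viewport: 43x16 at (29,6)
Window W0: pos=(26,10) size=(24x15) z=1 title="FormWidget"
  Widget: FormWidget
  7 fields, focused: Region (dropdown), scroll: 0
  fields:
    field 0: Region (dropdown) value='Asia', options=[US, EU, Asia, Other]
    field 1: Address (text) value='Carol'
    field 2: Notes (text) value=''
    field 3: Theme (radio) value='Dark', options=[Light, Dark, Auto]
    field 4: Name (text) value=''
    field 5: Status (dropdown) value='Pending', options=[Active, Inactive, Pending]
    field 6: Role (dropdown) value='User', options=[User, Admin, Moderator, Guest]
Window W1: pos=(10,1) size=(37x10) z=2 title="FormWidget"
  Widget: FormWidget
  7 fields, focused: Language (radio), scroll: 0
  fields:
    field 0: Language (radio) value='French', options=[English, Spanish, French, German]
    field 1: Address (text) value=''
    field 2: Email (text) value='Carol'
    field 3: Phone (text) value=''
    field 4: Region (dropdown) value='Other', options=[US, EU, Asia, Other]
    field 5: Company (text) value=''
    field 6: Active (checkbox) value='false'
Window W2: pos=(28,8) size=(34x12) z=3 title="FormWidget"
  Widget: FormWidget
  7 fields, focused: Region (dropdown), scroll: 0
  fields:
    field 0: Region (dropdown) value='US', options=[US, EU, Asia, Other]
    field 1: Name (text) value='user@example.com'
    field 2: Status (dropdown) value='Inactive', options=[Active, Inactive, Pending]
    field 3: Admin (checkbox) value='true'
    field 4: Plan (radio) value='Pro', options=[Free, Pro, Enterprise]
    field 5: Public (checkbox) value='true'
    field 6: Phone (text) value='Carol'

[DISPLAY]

ol              ]┃                         
                ]┃                         
━━━━━━━━━━━━━━━━━━━━━━━━━━━━━━━━┓          
 FormWidget                     ┃          
────────────────────────────────┨          
> Region:     [US             ▼]┃          
  Name:       [user@example.com]┃          
  Status:     [Inactive       ▼]┃          
  Admin:      [x]               ┃          
  Plan:       ( ) Free  (●) Pro ┃          
  Public:     [x]               ┃          
  Phone:      [Carol           ]┃          
                                ┃          
━━━━━━━━━━━━━━━━━━━━━━━━━━━━━━━━┛          
                    ┃                      
                    ┃                      


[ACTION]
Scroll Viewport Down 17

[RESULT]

  Name:       [user@example.com]┃          
  Status:     [Inactive       ▼]┃          
  Admin:      [x]               ┃          
  Plan:       ( ) Free  (●) Pro ┃          
  Public:     [x]               ┃          
  Phone:      [Carol           ]┃          
                                ┃          
━━━━━━━━━━━━━━━━━━━━━━━━━━━━━━━━┛          
                    ┃                      
                    ┃                      
                    ┃                      
                    ┃                      
━━━━━━━━━━━━━━━━━━━━┛                      
                                           
                                           
                                           


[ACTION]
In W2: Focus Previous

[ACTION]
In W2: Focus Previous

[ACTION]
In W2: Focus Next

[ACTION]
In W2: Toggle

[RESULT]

  Name:       [user@example.com]┃          
  Status:     [Inactive       ▼]┃          
  Admin:      [x]               ┃          
  Plan:       ( ) Free  (●) Pro ┃          
  Public:     [x]               ┃          
> Phone:      [Carol           ]┃          
                                ┃          
━━━━━━━━━━━━━━━━━━━━━━━━━━━━━━━━┛          
                    ┃                      
                    ┃                      
                    ┃                      
                    ┃                      
━━━━━━━━━━━━━━━━━━━━┛                      
                                           
                                           
                                           


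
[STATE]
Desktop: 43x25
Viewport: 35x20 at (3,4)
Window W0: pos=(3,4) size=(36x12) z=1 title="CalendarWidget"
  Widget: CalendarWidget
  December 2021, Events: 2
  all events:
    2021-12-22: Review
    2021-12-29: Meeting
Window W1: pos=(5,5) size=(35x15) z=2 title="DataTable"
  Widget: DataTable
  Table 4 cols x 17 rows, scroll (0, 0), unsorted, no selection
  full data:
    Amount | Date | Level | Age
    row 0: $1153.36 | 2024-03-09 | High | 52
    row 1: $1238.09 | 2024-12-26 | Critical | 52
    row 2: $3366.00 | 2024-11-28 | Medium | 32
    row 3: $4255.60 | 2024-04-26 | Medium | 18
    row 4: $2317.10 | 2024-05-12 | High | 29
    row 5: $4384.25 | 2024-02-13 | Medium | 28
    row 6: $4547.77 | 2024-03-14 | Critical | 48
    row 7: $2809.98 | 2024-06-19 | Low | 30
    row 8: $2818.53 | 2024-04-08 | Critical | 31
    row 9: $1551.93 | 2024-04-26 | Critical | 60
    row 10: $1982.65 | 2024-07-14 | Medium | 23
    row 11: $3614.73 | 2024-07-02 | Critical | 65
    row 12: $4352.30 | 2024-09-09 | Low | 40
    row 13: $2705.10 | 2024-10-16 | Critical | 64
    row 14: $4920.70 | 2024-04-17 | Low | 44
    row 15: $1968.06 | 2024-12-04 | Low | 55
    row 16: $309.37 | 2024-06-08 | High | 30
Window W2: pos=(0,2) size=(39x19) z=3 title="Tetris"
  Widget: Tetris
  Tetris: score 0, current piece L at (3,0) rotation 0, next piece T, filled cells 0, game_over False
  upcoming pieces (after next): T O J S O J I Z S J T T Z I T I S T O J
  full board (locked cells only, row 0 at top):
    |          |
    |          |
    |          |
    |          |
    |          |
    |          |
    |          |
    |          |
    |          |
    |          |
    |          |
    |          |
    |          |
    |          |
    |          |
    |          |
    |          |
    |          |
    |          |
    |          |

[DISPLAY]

───────────────────────────────────
        │Next:                     
        │ ▒                        
        │▒▒▒                       
        │                          
        │                          
        │                          
        │Score:                    
        │0                         
        │                          
        │                          
        │                          
        │                          
        │                          
        │                          
        │                          
━━━━━━━━━━━━━━━━━━━━━━━━━━━━━━━━━━━
                                   
                                   
                                   


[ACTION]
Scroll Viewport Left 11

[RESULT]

┠──────────────────────────────────
┃          │Next:                  
┃          │ ▒                     
┃          │▒▒▒                    
┃          │                       
┃          │                       
┃          │                       
┃          │Score:                 
┃          │0                      
┃          │                       
┃          │                       
┃          │                       
┃          │                       
┃          │                       
┃          │                       
┃          │                       
┗━━━━━━━━━━━━━━━━━━━━━━━━━━━━━━━━━━
                                   
                                   
                                   


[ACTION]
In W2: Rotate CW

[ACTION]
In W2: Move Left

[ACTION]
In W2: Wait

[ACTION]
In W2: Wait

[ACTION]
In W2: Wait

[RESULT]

┠──────────────────────────────────
┃  ▒▒      │Next:                  
┃          │ ▒                     
┃          │▒▒▒                    
┃          │                       
┃          │                       
┃          │                       
┃          │Score:                 
┃          │0                      
┃          │                       
┃          │                       
┃          │                       
┃          │                       
┃          │                       
┃          │                       
┃          │                       
┗━━━━━━━━━━━━━━━━━━━━━━━━━━━━━━━━━━
                                   
                                   
                                   
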